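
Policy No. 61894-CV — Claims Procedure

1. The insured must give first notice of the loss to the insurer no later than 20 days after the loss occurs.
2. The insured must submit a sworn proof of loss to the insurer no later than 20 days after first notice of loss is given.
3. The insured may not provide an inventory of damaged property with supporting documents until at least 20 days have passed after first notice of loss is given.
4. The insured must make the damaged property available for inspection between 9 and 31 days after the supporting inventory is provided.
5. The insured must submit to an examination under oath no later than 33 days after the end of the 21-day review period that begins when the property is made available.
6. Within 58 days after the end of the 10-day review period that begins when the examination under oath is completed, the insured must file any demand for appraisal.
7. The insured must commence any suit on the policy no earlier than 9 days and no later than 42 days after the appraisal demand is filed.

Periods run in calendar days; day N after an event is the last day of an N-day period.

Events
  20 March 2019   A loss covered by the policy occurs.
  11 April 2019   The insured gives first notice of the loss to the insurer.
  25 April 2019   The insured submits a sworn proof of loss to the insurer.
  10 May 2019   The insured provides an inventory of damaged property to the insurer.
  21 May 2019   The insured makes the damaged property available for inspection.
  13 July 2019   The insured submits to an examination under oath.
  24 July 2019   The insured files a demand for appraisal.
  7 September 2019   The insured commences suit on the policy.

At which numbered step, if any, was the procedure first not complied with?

(1) due by 20 March 2019 + 20 days = 9 April 2019; not done until 11 April 2019, 2 days after the deadline.
No need to go further; step 1 was not satisfied.

Step 1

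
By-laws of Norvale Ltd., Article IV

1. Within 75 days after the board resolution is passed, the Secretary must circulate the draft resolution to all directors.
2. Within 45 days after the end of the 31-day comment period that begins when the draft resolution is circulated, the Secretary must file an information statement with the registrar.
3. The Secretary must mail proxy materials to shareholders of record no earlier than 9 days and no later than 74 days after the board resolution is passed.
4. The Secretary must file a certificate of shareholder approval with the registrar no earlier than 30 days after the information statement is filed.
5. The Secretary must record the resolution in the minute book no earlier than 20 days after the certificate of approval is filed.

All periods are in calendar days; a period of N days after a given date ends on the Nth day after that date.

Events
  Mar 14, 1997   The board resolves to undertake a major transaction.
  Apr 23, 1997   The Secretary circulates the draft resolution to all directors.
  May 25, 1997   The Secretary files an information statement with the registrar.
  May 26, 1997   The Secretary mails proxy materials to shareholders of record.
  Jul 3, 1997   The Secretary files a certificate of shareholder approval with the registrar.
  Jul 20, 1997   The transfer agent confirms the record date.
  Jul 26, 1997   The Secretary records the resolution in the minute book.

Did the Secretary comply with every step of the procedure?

Yes

(1) due by Mar 14, 1997 + 75 days = May 28, 1997; Apr 23, 1997 is within that limit.
(2) due by May 24, 1997 + 45 days = Jul 8, 1997; done May 25, 1997 — timely.
(3) the permitted window runs from Mar 14, 1997 + 9 = Mar 23, 1997 to Mar 14, 1997 + 74 = May 27, 1997; done May 26, 1997, which is between those dates.
(4) permitted from May 25, 1997 + 30 days = Jun 24, 1997 onward; done Jul 3, 1997 — permitted.
(5) permitted from Jul 3, 1997 + 20 days = Jul 23, 1997 onward; done Jul 26, 1997 — permitted.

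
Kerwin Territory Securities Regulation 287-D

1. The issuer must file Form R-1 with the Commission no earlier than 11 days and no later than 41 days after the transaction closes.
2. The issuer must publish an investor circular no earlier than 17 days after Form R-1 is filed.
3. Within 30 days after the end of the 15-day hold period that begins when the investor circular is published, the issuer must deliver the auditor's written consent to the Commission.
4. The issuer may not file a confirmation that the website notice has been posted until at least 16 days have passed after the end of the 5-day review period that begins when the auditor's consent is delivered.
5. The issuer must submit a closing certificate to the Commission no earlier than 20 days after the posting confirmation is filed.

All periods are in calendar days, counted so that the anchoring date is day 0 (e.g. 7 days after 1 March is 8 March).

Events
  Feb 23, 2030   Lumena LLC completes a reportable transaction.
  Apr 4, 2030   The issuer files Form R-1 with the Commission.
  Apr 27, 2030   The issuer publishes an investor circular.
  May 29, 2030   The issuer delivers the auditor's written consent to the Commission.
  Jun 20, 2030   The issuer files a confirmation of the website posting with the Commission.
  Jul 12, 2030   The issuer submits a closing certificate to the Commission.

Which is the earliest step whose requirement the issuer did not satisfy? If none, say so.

None — every step was satisfied

Step 1: the window is 11–41 days after Feb 23, 2030 (when the transaction closes), so Mar 6, 2030 through Apr 5, 2030; Apr 4, 2030 falls inside that range.
Step 2: the earliest permitted date is 17 days after Apr 4, 2030 (when Form R-1 is filed), i.e. Apr 21, 2030; Apr 27, 2030 is on or after that date.
Step 3: 30 days after May 12, 2030 (end of the 15-day hold period, which began when the investor circular is published on Apr 27, 2030) is Jun 11, 2030; completed May 29, 2030, before the deadline.
Step 4: the earliest permitted date is 16 days after Jun 3, 2030 (end of the 5-day review period, which began when the auditor's consent is delivered on May 29, 2030), i.e. Jun 19, 2030; Jun 20, 2030 is on or after that date.
Step 5: the earliest permitted date is 20 days after Jun 20, 2030 (when the posting confirmation is filed), i.e. Jul 10, 2030; done Jul 12, 2030 — permitted.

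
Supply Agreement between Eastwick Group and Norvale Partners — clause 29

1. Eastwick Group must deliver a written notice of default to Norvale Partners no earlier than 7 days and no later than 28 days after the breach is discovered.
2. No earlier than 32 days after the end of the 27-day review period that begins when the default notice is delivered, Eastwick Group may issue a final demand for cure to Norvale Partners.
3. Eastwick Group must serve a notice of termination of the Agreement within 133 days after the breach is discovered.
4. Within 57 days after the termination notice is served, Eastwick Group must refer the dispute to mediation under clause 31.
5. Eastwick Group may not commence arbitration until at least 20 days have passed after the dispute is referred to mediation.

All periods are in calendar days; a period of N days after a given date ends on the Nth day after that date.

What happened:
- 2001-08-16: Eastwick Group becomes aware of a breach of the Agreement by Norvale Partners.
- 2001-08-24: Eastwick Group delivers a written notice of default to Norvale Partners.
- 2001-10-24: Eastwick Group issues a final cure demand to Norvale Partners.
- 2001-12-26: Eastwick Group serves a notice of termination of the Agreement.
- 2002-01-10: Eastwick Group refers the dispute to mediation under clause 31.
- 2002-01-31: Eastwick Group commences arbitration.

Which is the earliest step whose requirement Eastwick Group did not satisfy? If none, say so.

(1) the permitted window runs from 2001-08-16 + 7 = 2001-08-23 to 2001-08-16 + 28 = 2001-09-13; done 2001-08-24 — within the window.
(2) permitted from 2001-09-20 + 32 days = 2001-10-22 onward; 2001-10-24 is on or after that date.
(3) due by 2001-08-16 + 133 days = 2001-12-27; done 2001-12-26 — timely.
(4) due by 2001-12-26 + 57 days = 2002-02-21; completed 2002-01-10, before the deadline.
(5) permitted from 2002-01-10 + 20 days = 2002-01-30 onward; done 2002-01-31 — permitted.

None — every step was satisfied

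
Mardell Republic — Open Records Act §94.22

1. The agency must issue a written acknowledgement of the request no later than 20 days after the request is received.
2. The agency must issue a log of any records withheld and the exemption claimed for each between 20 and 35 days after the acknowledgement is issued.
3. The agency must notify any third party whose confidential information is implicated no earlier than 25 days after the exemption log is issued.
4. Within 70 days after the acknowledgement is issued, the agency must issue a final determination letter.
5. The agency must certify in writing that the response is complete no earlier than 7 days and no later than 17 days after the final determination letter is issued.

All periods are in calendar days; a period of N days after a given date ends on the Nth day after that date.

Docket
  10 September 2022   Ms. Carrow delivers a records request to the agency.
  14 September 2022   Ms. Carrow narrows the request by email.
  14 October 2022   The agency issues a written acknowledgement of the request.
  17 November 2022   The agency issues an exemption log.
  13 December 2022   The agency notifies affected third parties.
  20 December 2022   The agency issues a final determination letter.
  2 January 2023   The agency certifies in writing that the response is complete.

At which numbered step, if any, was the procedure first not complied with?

Step 1

Step 1: 20 days after 10 September 2022 (when the request is received) is 30 September 2022; 14 October 2022 misses that deadline by 14 days.
Later steps need not be reached.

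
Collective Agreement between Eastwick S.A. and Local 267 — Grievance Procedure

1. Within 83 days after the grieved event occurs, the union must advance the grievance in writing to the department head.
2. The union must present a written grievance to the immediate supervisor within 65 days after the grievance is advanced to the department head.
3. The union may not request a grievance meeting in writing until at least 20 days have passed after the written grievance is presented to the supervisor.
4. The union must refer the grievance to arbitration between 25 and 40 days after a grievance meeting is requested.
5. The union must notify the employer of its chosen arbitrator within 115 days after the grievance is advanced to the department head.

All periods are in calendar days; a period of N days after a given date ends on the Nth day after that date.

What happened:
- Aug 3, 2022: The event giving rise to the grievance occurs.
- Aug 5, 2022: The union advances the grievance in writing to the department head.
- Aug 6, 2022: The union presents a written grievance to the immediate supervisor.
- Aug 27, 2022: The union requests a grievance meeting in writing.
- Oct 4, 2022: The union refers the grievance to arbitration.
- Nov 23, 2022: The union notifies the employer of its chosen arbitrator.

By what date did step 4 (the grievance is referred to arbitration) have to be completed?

Step 4 runs from Aug 27, 2022, when a grievance meeting is requested. The window is 25–40 days after Aug 27, 2022; it closes on Oct 6, 2022.

Oct 6, 2022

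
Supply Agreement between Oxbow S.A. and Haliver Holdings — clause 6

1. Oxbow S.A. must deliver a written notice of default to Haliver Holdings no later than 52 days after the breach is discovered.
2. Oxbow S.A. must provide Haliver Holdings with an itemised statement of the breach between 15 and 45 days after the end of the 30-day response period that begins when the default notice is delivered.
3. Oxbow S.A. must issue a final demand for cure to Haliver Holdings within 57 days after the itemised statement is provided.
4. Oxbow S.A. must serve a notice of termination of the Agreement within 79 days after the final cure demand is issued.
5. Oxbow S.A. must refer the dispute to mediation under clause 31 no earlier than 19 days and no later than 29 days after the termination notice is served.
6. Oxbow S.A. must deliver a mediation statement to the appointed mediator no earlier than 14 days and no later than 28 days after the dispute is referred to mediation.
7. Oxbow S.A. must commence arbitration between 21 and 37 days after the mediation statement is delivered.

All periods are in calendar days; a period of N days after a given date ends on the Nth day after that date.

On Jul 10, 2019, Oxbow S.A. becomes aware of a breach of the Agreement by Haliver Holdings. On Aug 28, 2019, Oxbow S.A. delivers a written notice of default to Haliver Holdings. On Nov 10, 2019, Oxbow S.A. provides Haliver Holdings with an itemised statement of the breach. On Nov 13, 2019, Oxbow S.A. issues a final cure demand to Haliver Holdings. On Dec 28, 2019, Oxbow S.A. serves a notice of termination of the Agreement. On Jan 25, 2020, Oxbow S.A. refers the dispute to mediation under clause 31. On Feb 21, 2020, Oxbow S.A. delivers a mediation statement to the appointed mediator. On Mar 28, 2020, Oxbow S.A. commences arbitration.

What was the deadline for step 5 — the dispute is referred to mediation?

Step 5 runs from Dec 28, 2019, when the termination notice is served. The window is 19–29 days after Dec 28, 2019; it closes on Jan 26, 2020.

Jan 26, 2020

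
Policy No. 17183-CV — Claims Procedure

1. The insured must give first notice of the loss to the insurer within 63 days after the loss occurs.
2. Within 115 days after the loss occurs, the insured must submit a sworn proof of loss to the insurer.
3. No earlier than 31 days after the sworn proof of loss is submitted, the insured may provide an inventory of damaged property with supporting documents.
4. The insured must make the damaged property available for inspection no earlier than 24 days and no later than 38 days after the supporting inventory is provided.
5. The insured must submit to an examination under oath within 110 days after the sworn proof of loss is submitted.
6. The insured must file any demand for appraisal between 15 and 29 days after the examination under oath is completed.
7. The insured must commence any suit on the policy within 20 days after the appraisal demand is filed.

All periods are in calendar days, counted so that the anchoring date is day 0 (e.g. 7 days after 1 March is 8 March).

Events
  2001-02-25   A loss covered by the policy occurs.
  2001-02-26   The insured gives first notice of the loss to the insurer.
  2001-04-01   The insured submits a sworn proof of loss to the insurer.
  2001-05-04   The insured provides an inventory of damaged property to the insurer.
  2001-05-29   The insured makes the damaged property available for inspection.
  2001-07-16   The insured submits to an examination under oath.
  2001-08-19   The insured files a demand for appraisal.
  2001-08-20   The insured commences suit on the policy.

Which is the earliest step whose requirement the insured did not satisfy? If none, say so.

Step 1 — counting 63 days from 2001-02-25 (when the loss occurs) gives a deadline of 2001-04-29; completed 2001-02-26, before the deadline.
Step 2 — counting 115 days from 2001-02-25 (when the loss occurs) gives a deadline of 2001-06-20; 2001-04-01 is within that limit.
Step 3 — must wait 31 days from 2001-04-01 (when the sworn proof of loss is submitted), so not before 2001-05-02; done 2001-05-04 — permitted.
Step 4 — 24 and 38 days from 2001-05-04 (when the supporting inventory is provided) are 2001-05-28 and 2001-06-11 respectively; 2001-05-29 falls inside that range.
Step 5 — counting 110 days from 2001-04-01 (when the sworn proof of loss is submitted) gives a deadline of 2001-07-20; completed 2001-07-16, before the deadline.
Step 6 — 15 and 29 days from 2001-07-16 (when the examination under oath is completed) are 2001-07-31 and 2001-08-14 respectively; 2001-08-19 is 5 days past the end of the window.

Step 6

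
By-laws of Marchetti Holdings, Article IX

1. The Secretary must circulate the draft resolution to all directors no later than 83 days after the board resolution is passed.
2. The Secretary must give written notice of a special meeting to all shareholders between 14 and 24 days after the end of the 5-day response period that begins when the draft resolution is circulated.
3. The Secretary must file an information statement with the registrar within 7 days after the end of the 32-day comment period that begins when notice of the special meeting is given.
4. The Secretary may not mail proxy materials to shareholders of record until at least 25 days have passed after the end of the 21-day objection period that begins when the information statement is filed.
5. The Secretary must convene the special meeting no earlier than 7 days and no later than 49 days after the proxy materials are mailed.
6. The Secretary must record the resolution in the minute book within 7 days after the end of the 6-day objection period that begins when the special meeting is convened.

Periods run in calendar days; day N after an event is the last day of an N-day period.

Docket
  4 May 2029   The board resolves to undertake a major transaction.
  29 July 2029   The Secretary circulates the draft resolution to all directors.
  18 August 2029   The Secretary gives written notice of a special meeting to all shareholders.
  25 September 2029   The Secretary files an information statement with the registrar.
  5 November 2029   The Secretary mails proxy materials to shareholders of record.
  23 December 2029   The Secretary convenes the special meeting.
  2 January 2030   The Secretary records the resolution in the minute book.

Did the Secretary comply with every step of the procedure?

(1) due by 4 May 2029 + 83 days = 26 July 2029; done 29 July 2029 — 3 days late.
The procedure was therefore not followed at step 1.

No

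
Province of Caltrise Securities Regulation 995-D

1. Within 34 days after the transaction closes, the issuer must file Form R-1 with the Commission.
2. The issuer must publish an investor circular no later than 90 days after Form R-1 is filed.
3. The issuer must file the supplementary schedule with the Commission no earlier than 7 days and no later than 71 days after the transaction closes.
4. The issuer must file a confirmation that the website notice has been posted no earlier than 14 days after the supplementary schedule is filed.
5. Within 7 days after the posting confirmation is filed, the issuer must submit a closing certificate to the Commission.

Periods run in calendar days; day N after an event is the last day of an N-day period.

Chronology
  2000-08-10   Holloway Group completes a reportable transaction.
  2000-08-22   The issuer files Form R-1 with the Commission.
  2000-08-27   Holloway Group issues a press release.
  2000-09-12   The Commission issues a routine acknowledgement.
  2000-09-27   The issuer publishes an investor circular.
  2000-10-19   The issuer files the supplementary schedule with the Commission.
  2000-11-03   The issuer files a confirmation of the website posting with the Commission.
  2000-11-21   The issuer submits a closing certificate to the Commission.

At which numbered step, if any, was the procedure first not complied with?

Step 1 — counting 34 days from 2000-08-10 (when the transaction closes) gives a deadline of 2000-09-13; completed 2000-08-22, before the deadline.
Step 2 — counting 90 days from 2000-08-22 (when Form R-1 is filed) gives a deadline of 2000-11-20; completed 2000-09-27, before the deadline.
Step 3 — 7 and 71 days from 2000-08-10 (when the transaction closes) are 2000-08-17 and 2000-10-20 respectively; done 2000-10-19 — within the window.
Step 4 — must wait 14 days from 2000-10-19 (when the supplementary schedule is filed), so not before 2000-11-02; 2000-11-03 is on or after that date.
Step 5 — counting 7 days from 2000-11-03 (when the posting confirmation is filed) gives a deadline of 2000-11-10; done 2000-11-21 — 11 days late.

Step 5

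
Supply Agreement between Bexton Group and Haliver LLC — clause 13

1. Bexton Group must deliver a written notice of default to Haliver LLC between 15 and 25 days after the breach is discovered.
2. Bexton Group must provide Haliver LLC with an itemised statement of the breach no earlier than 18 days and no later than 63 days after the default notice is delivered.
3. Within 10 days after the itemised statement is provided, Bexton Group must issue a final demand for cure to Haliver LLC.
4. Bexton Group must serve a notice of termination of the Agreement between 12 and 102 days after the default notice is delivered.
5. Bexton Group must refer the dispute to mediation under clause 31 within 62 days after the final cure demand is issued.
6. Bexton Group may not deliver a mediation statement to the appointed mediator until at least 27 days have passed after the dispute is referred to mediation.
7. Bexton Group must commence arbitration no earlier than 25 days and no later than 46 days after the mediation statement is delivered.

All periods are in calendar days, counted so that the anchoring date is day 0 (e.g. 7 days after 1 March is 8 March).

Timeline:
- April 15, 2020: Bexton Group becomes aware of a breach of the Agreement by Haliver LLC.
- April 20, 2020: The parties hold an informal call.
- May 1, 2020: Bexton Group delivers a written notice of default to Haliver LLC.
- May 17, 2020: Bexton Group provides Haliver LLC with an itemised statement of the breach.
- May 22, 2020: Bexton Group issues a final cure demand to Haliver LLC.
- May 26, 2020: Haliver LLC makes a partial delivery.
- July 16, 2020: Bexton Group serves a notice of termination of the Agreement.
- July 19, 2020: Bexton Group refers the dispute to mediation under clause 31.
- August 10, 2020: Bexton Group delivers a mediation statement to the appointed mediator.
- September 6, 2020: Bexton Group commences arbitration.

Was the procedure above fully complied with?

Step 1 — 15 and 25 days from April 15, 2020 (when the breach is discovered) are April 30, 2020 and May 10, 2020 respectively; done May 1, 2020 — within the window.
Step 2 — 18 and 63 days from May 1, 2020 (when the default notice is delivered) are May 19, 2020 and July 3, 2020 respectively; May 17, 2020 is 2 days too early.
That is the first point of non-compliance.

No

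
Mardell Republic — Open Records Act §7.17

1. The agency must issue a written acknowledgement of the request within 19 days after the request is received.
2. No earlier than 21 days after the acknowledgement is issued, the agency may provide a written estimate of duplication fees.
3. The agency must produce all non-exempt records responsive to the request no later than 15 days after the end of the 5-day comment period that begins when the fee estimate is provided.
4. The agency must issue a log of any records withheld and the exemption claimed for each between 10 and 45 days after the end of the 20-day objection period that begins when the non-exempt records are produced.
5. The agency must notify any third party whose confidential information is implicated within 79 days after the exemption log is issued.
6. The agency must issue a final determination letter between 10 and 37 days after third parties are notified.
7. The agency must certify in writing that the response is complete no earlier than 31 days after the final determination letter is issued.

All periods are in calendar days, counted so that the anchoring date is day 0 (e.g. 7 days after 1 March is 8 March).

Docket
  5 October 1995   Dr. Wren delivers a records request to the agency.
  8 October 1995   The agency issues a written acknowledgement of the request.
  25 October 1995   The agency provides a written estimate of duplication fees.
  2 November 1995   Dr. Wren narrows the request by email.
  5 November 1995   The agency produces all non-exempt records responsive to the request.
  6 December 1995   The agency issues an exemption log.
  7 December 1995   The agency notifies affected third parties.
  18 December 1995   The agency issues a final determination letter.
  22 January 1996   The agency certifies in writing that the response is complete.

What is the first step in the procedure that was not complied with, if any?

Step 1 — counting 19 days from 5 October 1995 (when the request is received) gives a deadline of 24 October 1995; done 8 October 1995 — timely.
Step 2 — must wait 21 days from 8 October 1995 (when the acknowledgement is issued), so not before 29 October 1995; done 25 October 1995 — 4 days too early.

Step 2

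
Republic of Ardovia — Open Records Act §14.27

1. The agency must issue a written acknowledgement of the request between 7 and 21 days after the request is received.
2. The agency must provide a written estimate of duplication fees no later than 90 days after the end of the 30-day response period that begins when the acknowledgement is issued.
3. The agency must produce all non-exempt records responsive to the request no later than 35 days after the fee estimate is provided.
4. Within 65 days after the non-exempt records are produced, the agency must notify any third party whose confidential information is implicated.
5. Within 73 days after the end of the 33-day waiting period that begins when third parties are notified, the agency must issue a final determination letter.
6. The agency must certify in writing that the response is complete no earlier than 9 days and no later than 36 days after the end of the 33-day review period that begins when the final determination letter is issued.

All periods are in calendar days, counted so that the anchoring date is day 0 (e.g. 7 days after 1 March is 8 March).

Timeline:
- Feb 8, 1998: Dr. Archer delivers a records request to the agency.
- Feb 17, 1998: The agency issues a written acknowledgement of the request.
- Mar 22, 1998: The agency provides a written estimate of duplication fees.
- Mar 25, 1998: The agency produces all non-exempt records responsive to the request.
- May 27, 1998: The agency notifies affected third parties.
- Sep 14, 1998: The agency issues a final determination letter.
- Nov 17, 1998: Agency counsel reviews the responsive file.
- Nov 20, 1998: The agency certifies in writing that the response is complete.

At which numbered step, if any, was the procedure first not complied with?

Step 5

Step 1 — 7 and 21 days from Feb 8, 1998 (when the request is received) are Feb 15, 1998 and Mar 1, 1998 respectively; done Feb 17, 1998 — within the window.
Step 2 — counting 90 days from Mar 19, 1998 (end of the 30-day response period, which began when the acknowledgement is issued on Feb 17, 1998) gives a deadline of Jun 17, 1998; Mar 22, 1998 is within that limit.
Step 3 — counting 35 days from Mar 22, 1998 (when the fee estimate is provided) gives a deadline of Apr 26, 1998; Mar 25, 1998 is within that limit.
Step 4 — counting 65 days from Mar 25, 1998 (when the non-exempt records are produced) gives a deadline of May 29, 1998; completed May 27, 1998, before the deadline.
Step 5 — counting 73 days from Jun 29, 1998 (end of the 33-day waiting period, which began when third parties are notified on May 27, 1998) gives a deadline of Sep 10, 1998; Sep 14, 1998 misses that deadline by 4 days.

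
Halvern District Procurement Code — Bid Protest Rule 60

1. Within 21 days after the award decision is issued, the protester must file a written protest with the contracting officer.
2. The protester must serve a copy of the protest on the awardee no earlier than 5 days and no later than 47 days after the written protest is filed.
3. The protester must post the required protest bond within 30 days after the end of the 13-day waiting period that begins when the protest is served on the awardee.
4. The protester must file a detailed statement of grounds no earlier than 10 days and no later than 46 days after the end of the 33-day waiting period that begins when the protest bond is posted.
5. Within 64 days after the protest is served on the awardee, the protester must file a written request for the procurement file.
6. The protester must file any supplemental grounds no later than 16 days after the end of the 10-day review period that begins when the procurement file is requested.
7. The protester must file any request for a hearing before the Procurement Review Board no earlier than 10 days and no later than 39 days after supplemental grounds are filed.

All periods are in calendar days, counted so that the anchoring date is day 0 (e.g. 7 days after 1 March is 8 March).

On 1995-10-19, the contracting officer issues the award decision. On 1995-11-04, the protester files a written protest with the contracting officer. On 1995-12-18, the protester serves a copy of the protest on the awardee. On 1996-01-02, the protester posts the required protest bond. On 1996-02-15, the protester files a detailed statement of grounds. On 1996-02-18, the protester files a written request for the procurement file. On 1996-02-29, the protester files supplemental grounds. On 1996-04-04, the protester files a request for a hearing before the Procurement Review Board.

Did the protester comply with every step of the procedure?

Yes

Step 1: 21 days after 1995-10-19 (when the award decision is issued) is 1995-11-09; 1995-11-04 is within that limit.
Step 2: the window is 5–47 days after 1995-11-04 (when the written protest is filed), so 1995-11-09 through 1995-12-21; 1995-12-18 falls inside that range.
Step 3: 30 days after 1995-12-31 (end of the 13-day waiting period, which began when the protest is served on the awardee on 1995-12-18) is 1996-01-30; completed 1996-01-02, before the deadline.
Step 4: the window is 10–46 days after 1996-02-04 (end of the 33-day waiting period, which began when the protest bond is posted on 1996-01-02), so 1996-02-14 through 1996-03-21; done 1996-02-15, which is between those dates.
Step 5: 64 days after 1995-12-18 (when the protest is served on the awardee) is 1996-02-20; done 1996-02-18 — timely.
Step 6: 16 days after 1996-02-28 (end of the 10-day review period, which began when the procurement file is requested on 1996-02-18) is 1996-03-15; 1996-02-29 is within that limit.
Step 7: the window is 10–39 days after 1996-02-29 (when supplemental grounds are filed), so 1996-03-10 through 1996-04-08; done 1996-04-04 — within the window.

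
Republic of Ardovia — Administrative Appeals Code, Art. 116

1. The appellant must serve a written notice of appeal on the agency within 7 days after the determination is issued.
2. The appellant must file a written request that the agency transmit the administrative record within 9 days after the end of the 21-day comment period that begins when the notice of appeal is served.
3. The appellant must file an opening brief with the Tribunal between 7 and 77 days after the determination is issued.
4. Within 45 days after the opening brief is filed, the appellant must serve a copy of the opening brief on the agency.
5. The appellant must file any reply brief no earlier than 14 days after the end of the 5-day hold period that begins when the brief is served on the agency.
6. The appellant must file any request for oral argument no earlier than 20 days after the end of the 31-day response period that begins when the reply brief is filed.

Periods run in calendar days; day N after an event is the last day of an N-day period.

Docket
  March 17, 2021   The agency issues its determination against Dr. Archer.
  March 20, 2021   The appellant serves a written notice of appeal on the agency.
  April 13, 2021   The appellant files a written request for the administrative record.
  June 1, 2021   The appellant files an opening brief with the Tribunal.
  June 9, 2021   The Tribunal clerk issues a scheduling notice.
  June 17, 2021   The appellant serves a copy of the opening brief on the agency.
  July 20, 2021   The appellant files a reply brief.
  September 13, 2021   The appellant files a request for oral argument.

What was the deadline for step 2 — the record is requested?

The notice of appeal is served on March 20, 2021; the 21-day comment period therefore ends April 10, 2021, and step 2 runs from that date. 9 days after April 10, 2021 is April 19, 2021.

April 19, 2021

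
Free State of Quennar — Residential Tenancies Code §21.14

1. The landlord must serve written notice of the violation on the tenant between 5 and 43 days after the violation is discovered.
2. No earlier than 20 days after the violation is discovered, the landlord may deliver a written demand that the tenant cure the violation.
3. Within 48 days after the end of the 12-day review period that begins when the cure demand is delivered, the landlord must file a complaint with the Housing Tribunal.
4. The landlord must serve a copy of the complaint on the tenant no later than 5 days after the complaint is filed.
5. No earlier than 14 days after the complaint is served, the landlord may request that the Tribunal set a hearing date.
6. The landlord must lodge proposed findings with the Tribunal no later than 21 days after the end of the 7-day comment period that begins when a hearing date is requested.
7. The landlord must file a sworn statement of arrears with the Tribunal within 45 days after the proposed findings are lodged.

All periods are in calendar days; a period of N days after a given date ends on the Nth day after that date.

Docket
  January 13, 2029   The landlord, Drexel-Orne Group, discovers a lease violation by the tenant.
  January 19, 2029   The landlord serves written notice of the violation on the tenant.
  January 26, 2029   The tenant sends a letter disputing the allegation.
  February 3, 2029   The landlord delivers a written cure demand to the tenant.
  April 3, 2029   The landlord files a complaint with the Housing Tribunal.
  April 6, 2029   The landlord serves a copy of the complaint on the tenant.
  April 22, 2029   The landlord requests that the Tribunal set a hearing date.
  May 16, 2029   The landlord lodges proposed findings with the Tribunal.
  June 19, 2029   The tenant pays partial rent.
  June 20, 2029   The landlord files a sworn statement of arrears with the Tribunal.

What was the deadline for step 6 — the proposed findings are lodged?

A hearing date is requested on April 22, 2029; the 7-day comment period therefore ends April 29, 2029, and step 6 runs from that date. 21 days after April 29, 2029 is May 20, 2029.

May 20, 2029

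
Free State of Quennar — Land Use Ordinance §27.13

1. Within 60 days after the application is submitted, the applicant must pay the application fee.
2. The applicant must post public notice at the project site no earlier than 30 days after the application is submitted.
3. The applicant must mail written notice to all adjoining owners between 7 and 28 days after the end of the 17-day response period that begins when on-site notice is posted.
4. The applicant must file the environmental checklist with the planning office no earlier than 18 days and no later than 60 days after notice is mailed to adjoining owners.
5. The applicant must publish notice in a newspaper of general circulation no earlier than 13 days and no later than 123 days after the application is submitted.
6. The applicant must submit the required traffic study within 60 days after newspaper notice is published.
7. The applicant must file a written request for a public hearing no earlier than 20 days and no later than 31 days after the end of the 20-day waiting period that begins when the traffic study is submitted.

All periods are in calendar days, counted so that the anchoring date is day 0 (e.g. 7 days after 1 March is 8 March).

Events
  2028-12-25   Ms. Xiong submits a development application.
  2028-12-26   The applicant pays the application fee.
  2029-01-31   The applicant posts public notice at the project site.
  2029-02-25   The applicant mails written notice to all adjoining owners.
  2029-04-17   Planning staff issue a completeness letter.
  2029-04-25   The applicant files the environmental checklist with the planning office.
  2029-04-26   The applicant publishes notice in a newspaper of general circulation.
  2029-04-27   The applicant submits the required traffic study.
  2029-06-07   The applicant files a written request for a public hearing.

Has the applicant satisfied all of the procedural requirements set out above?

Yes

(1) due by 2028-12-25 + 60 days = 2029-02-23; 2028-12-26 is within that limit.
(2) permitted from 2028-12-25 + 30 days = 2029-01-24 onward; done 2029-01-31 — permitted.
(3) the permitted window runs from 2029-02-17 + 7 = 2029-02-24 to 2029-02-17 + 28 = 2029-03-17; 2029-02-25 falls inside that range.
(4) the permitted window runs from 2029-02-25 + 18 = 2029-03-15 to 2029-02-25 + 60 = 2029-04-26; done 2029-04-25, which is between those dates.
(5) the permitted window runs from 2028-12-25 + 13 = 2029-01-07 to 2028-12-25 + 123 = 2029-04-27; done 2029-04-26, which is between those dates.
(6) due by 2029-04-26 + 60 days = 2029-06-25; done 2029-04-27 — timely.
(7) the permitted window runs from 2029-05-17 + 20 = 2029-06-06 to 2029-05-17 + 31 = 2029-06-17; 2029-06-07 falls inside that range.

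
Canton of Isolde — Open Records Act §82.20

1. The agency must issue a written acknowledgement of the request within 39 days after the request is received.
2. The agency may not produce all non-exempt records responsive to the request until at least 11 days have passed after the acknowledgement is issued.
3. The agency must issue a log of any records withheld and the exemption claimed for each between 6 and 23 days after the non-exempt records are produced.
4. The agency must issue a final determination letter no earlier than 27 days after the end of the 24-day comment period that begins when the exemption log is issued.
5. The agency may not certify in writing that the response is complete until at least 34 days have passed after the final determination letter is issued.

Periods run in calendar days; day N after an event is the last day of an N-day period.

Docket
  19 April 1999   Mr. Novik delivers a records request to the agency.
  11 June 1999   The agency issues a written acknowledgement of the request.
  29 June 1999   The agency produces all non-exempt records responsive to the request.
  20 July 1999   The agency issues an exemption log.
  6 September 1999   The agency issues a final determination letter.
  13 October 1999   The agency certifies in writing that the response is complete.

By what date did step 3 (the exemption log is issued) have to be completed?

Step 3 runs from 29 June 1999, when the non-exempt records are produced. The window is 6–23 days after 29 June 1999; it closes on 22 July 1999.

22 July 1999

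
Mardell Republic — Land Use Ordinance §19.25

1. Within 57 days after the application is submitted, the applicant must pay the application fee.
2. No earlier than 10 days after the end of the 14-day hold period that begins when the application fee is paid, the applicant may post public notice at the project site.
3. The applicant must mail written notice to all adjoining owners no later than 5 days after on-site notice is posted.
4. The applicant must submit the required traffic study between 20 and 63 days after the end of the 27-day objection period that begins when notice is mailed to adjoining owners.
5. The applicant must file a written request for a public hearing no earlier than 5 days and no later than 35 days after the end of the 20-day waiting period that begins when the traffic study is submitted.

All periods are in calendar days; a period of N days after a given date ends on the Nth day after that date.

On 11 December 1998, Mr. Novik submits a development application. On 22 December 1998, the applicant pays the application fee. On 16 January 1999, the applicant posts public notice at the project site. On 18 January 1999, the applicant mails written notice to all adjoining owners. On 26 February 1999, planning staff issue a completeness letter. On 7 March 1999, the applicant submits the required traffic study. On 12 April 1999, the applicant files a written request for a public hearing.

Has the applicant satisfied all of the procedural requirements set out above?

Step 1 — counting 57 days from 11 December 1998 (when the application is submitted) gives a deadline of 6 February 1999; completed 22 December 1998, before the deadline.
Step 2 — must wait 10 days from 5 January 1999 (end of the 14-day hold period, which began when the application fee is paid on 22 December 1998), so not before 15 January 1999; 16 January 1999 is on or after that date.
Step 3 — counting 5 days from 16 January 1999 (when on-site notice is posted) gives a deadline of 21 January 1999; done 18 January 1999 — timely.
Step 4 — 20 and 63 days from 14 February 1999 (end of the 27-day objection period, which began when notice is mailed to adjoining owners on 18 January 1999) are 6 March 1999 and 18 April 1999 respectively; 7 March 1999 falls inside that range.
Step 5 — 5 and 35 days from 27 March 1999 (end of the 20-day waiting period, which began when the traffic study is submitted on 7 March 1999) are 1 April 1999 and 1 May 1999 respectively; done 12 April 1999 — within the window.

Yes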